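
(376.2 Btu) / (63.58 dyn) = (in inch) 1 Btu = 1055.0559 J, so 376.2 Btu = 376.2 * 1055.0559 = 396912.01 J. 1 dyn = 1e-05 N, so 63.58 dyn = 63.58 * 1e-05 = 0.0006358 N. Combine: 396912.01 J / 0.0006358 N = 6.242718e+08 m. 1 inch = 0.0254 m, so 6.242718e+08 m = 6.242718e+08 / 0.0254 = 2.457763e+10 inch ≈ 2.458e+10 inch (4 s.f.). Final answer: 2.458e+10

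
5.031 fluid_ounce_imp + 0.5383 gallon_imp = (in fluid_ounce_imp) 1 fluid_ounce_imp = 2.8413063e-05 m^3, so 5.031 fluid_ounce_imp = 5.031 * 2.8413063e-05 = 0.00014294612 m^3. 1 gallon_imp = 0.00454609 m^3, so 0.5383 gallon_imp = 0.5383 * 0.00454609 = 0.0024471602 m^3. Sum: 0.00014294612 + 0.0024471602 = 0.0025901064 m^3. 1 fluid_ounce_imp = 2.8413063e-05 m^3, so 0.0025901064 m^3 = 0.0025901064 / 2.8413063e-05 = 91.159 fluid_ounce_imp ≈ 91.16 fluid_ounce_imp (4 s.f.). Final answer: 91.16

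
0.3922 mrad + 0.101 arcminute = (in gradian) 0.02684. Check: 1 mrad = 0.001 rad, so 0.3922 mrad = 0.3922 * 0.001 = 0.0003922 rad. 1 arcminute = 0.00029088821 rad, so 0.101 arcminute = 0.101 * 0.00029088821 = 2.9379709e-05 rad. Sum: 0.0003922 + 2.9379709e-05 = 0.00042157971 rad. 1 gradian = 0.015707963 rad, so 0.00042157971 rad = 0.00042157971 / 0.015707963 = 0.026838598 gradian ≈ 0.02684 gradian (4 s.f.).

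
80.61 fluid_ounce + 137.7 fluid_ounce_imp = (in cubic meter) 1 fluid_ounce = 2.957353e-05 m^3, so 80.61 fluid_ounce = 80.61 * 2.957353e-05 = 0.0023839222 m^3. 1 fluid_ounce_imp = 2.8413063e-05 m^3, so 137.7 fluid_ounce_imp = 137.7 * 2.8413063e-05 = 0.0039124787 m^3. Sum: 0.0023839222 + 0.0039124787 = 0.0062964009 m^3. 0.0062964009 m^3 = 0.0062964009 cubic meter ≈ 0.006296 cubic meter (4 s.f.). Final answer: 0.006296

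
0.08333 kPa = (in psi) 1 kPa = 1000 Pa, so 0.08333 kPa = 0.08333 * 1000 = 83.33 Pa. 1 psi = 6894.7573 Pa, so 83.33 Pa = 83.33 / 6894.7573 = 0.012085995 psi ≈ 0.01209 psi (4 s.f.). Final answer: 0.01209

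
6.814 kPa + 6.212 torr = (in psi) 1.108. Check: 1 kPa = 1000 Pa, so 6.814 kPa = 6.814 * 1000 = 6814 Pa. 1 torr = 133.32237 Pa, so 6.212 torr = 6.212 * 133.32237 = 828.19855 Pa. Sum: 6814 + 828.19855 = 7642.1986 Pa. 1 psi = 6894.7573 Pa, so 7642.1986 Pa = 7642.1986 / 6894.7573 = 1.1084072 psi ≈ 1.108 psi (4 s.f.).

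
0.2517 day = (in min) 1 day = 86400 s, so 0.2517 day = 0.2517 * 86400 = 21746.88 s. 1 min = 60 s, so 21746.88 s = 21746.88 / 60 = 362.448 min ≈ 362.4 min (4 s.f.). Final answer: 362.4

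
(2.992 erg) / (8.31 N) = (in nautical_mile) 1 erg = 1e-07 J, so 2.992 erg = 2.992 * 1e-07 = 2.992e-07 J. 8.31 N is already in N. Combine: 2.992e-07 J / 8.31 N = 3.6004813e-08 m. 1 nautical_mile = 1852 m, so 3.6004813e-08 m = 3.6004813e-08 / 1852 = 1.9441044e-11 nautical_mile ≈ 1.944e-11 nautical_mile (4 s.f.). Final answer: 1.944e-11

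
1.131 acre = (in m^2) 1 acre = 4046.8564 m^2, so 1.131 acre = 1.131 * 4046.8564 = 4576.9946 m^2. Result: 4576.9946 m^2 ≈ 4577 m^2 (4 s.f.). Final answer: 4577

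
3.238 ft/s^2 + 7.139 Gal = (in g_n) 0.1079. Check: 1 ft/s^2 = 0.3048 m/s^2, so 3.238 ft/s^2 = 3.238 * 0.3048 = 0.9869424 m/s^2. 1 Gal = 0.01 m/s^2, so 7.139 Gal = 7.139 * 0.01 = 0.07139 m/s^2. Sum: 0.9869424 + 0.07139 = 1.0583324 m/s^2. 1 g_n = 9.80665 m/s^2, so 1.0583324 m/s^2 = 1.0583324 / 9.80665 = 0.10791987 g_n ≈ 0.1079 g_n (4 s.f.).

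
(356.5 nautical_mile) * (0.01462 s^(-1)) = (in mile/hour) 2.159e+04. Check: 1 nautical_mile = 1852 m, so 356.5 nautical_mile = 356.5 * 1852 = 660238 m. 0.01462 s^(-1) = 0.01462 Hz. Combine: 660238 m * 0.01462 Hz = 9652.6796 m/s. 1 mile/hour = 0.44704 m/s, so 9652.6796 m/s = 9652.6796 / 0.44704 = 21592.429 mile/hour ≈ 2.159e+04 mile/hour (4 s.f.).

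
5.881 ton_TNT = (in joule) 2.461e+10. Check: 1 ton_TNT = 4.184e+09 J, so 5.881 ton_TNT = 5.881 * 4.184e+09 = 2.4606104e+10 J. 2.4606104e+10 J = 2.4606104e+10 joule ≈ 2.461e+10 joule (4 s.f.).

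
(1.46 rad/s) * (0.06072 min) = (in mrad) 1.46 rad/s is already in rad/s. 1 min = 60 s, so 0.06072 min = 0.06072 * 60 = 3.6432 s. Combine: 1.46 rad/s * 3.6432 s = 5.319072 rad. 1 mrad = 0.001 rad, so 5.319072 rad = 5.319072 / 0.001 = 5319.072 mrad ≈ 5319 mrad (4 s.f.). Final answer: 5319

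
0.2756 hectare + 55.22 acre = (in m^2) 2.262e+05. Check: 1 hectare = 10000 m^2, so 0.2756 hectare = 0.2756 * 10000 = 2756 m^2. 1 acre = 4046.8564 m^2, so 55.22 acre = 55.22 * 4046.8564 = 223467.41 m^2. Sum: 2756 + 223467.41 = 226223.41 m^2. Result: 226223.41 m^2 ≈ 2.262e+05 m^2 (4 s.f.).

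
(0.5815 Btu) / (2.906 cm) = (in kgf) 1 Btu = 1055.0559 J, so 0.5815 Btu = 0.5815 * 1055.0559 = 613.51498 J. 1 cm = 0.01 m, so 2.906 cm = 2.906 * 0.01 = 0.02906 m. Combine: 613.51498 J / 0.02906 m = 21112.009 N. 1 kgf = 9.80665 N, so 21112.009 N = 21112.009 / 9.80665 = 2152.8258 kgf ≈ 2153 kgf (4 s.f.). Final answer: 2153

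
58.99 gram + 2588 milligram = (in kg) 1 gram = 0.001 kg, so 58.99 gram = 58.99 * 0.001 = 0.05899 kg. 1 milligram = 1e-06 kg, so 2588 milligram = 2588 * 1e-06 = 0.002588 kg. Sum: 0.05899 + 0.002588 = 0.061578 kg. Result: 0.061578 kg ≈ 0.06158 kg (4 s.f.). Final answer: 0.06158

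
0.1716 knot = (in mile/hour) 0.1975. Check: 1 knot = 0.51444444 m/s, so 0.1716 knot = 0.1716 * 0.51444444 = 0.088278667 m/s. 1 mile/hour = 0.44704 m/s, so 0.088278667 m/s = 0.088278667 / 0.44704 = 0.19747375 mile/hour ≈ 0.1975 mile/hour (4 s.f.).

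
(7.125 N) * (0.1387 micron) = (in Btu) 9.367e-10. Check: 7.125 N is already in N. 1 micron = 1e-06 m, so 0.1387 micron = 0.1387 * 1e-06 = 1.387e-07 m. Combine: 7.125 N * 1.387e-07 m = 9.882375e-07 J. 1 Btu = 1055.0559 J, so 9.882375e-07 J = 9.882375e-07 / 1055.0559 = 9.3666842e-10 Btu ≈ 9.367e-10 Btu (4 s.f.).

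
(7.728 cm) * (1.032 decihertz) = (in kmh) 0.02871. Check: 1 cm = 0.01 m, so 7.728 cm = 7.728 * 0.01 = 0.07728 m. 1 decihertz = 0.1 Hz, so 1.032 decihertz = 1.032 * 0.1 = 0.1032 Hz. Combine: 0.07728 m * 0.1032 Hz = 0.007975296 m/s. 1 kmh = 0.27777778 m/s, so 0.007975296 m/s = 0.007975296 / 0.27777778 = 0.028711066 kmh ≈ 0.02871 kmh (4 s.f.).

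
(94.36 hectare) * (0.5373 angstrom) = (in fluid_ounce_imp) 1.784. Check: 1 hectare = 10000 m^2, so 94.36 hectare = 94.36 * 10000 = 943600 m^2. 1 angstrom = 1e-10 m, so 0.5373 angstrom = 0.5373 * 1e-10 = 5.373e-11 m. Combine: 943600 m^2 * 5.373e-11 m = 5.0699628e-05 m^3. 1 fluid_ounce_imp = 2.8413063e-05 m^3, so 5.0699628e-05 m^3 = 5.0699628e-05 / 2.8413063e-05 = 1.7843774 fluid_ounce_imp ≈ 1.784 fluid_ounce_imp (4 s.f.).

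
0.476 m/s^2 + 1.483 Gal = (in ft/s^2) 0.476 m/s^2 is already in m/s^2. 1 Gal = 0.01 m/s^2, so 1.483 Gal = 1.483 * 0.01 = 0.01483 m/s^2. Sum: 0.476 + 0.01483 = 0.49083 m/s^2. 1 ft/s^2 = 0.3048 m/s^2, so 0.49083 m/s^2 = 0.49083 / 0.3048 = 1.6103346 ft/s^2 ≈ 1.61 ft/s^2 (4 s.f.). Final answer: 1.61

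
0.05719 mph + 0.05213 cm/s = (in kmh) 1 mph = 0.44704 m/s, so 0.05719 mph = 0.05719 * 0.44704 = 0.025566218 m/s. 1 cm/s = 0.01 m/s, so 0.05213 cm/s = 0.05213 * 0.01 = 0.0005213 m/s. Sum: 0.025566218 + 0.0005213 = 0.026087518 m/s. 1 kmh = 0.27777778 m/s, so 0.026087518 m/s = 0.026087518 / 0.27777778 = 0.093915063 kmh ≈ 0.09392 kmh (4 s.f.). Final answer: 0.09392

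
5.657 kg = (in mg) 5.657e+06. Check: 1 mg = 1e-06 kg, so 5.657 kg = 5.657 / 1e-06 = 5657000 mg ≈ 5.657e+06 mg (4 s.f.).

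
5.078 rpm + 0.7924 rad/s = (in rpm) 1 rpm = 0.10471976 rad/s, so 5.078 rpm = 5.078 * 0.10471976 = 0.53176692 rad/s. 0.7924 rad/s is already in rad/s. Sum: 0.53176692 + 0.7924 = 1.3241669 rad/s. 1 rpm = 0.10471976 rad/s, so 1.3241669 rad/s = 1.3241669 / 0.10471976 = 12.644863 rpm ≈ 12.64 rpm (4 s.f.). Final answer: 12.64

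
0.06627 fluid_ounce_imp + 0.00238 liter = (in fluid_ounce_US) 0.1441. Check: 1 fluid_ounce_imp = 2.8413063e-05 m^3, so 0.06627 fluid_ounce_imp = 0.06627 * 2.8413063e-05 = 1.8829337e-06 m^3. 1 liter = 0.001 m^3, so 0.00238 liter = 0.00238 * 0.001 = 2.38e-06 m^3. Sum: 1.8829337e-06 + 2.38e-06 = 4.2629337e-06 m^3. 1 fluid_ounce_US = 2.957353e-05 m^3, so 4.2629337e-06 m^3 = 4.2629337e-06 / 2.957353e-05 = 0.14414694 fluid_ounce_US ≈ 0.1441 fluid_ounce_US (4 s.f.).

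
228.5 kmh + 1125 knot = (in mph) 1437. Check: 1 kmh = 0.27777778 m/s, so 228.5 kmh = 228.5 * 0.27777778 = 63.472222 m/s. 1 knot = 0.51444444 m/s, so 1125 knot = 1125 * 0.51444444 = 578.75 m/s. Sum: 63.472222 + 578.75 = 642.22222 m/s. 1 mph = 0.44704 m/s, so 642.22222 m/s = 642.22222 / 0.44704 = 1436.6102 mph ≈ 1437 mph (4 s.f.).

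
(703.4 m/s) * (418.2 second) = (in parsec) 703.4 m/s is already in m/s. 418.2 second = 418.2 s. Combine: 703.4 m/s * 418.2 s = 294161.88 m. 1 parsec = 3.0856776e+16 m, so 294161.88 m = 294161.88 / 3.0856776e+16 = 9.5331373e-12 parsec ≈ 9.533e-12 parsec (4 s.f.). Final answer: 9.533e-12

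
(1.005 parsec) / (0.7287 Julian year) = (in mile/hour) 3.017e+09. Check: 1 parsec = 3.0856776e+16 m, so 1.005 parsec = 1.005 * 3.0856776e+16 = 3.101106e+16 m. 1 Julian year = 31557600 s, so 0.7287 Julian year = 0.7287 * 31557600 = 22996023 s. Combine: 3.101106e+16 m / 22996023 s = 1.3485401e+09 m/s. 1 mile/hour = 0.44704 m/s, so 1.3485401e+09 m/s = 1.3485401e+09 / 0.44704 = 3.0165983e+09 mile/hour ≈ 3.017e+09 mile/hour (4 s.f.).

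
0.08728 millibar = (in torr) 0.06547. Check: 1 millibar = 100 Pa, so 0.08728 millibar = 0.08728 * 100 = 8.728 Pa. 1 torr = 133.32237 Pa, so 8.728 Pa = 8.728 / 133.32237 = 0.065465384 torr ≈ 0.06547 torr (4 s.f.).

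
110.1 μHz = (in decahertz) 1 μHz = 1e-06 Hz, so 110.1 μHz = 110.1 * 1e-06 = 0.0001101 Hz. 1 decahertz = 10 Hz, so 0.0001101 Hz = 0.0001101 / 10 = 1.101e-05 decahertz. Final answer: 1.101e-05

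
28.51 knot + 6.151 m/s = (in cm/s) 1 knot = 0.51444444 m/s, so 28.51 knot = 28.51 * 0.51444444 = 14.666811 m/s. 6.151 m/s is already in m/s. Sum: 14.666811 + 6.151 = 20.817811 m/s. 1 cm/s = 0.01 m/s, so 20.817811 m/s = 20.817811 / 0.01 = 2081.7811 cm/s ≈ 2082 cm/s (4 s.f.). Final answer: 2082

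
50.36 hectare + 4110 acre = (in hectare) 1 hectare = 10000 m^2, so 50.36 hectare = 50.36 * 10000 = 503600 m^2. 1 acre = 4046.8564 m^2, so 4110 acre = 4110 * 4046.8564 = 16632580 m^2. Sum: 503600 + 16632580 = 17136180 m^2. 1 hectare = 10000 m^2, so 17136180 m^2 = 17136180 / 10000 = 1713.618 hectare ≈ 1714 hectare (4 s.f.). Final answer: 1714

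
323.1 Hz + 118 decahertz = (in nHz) 323.1 Hz is already in Hz. 1 decahertz = 10 Hz, so 118 decahertz = 118 * 10 = 1180 Hz. Sum: 323.1 + 1180 = 1503.1 Hz. 1 nHz = 1e-09 Hz, so 1503.1 Hz = 1503.1 / 1e-09 = 1.5031e+12 nHz ≈ 1.503e+12 nHz (4 s.f.). Final answer: 1.503e+12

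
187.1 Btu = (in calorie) 1 Btu = 1055.0559 J, so 187.1 Btu = 187.1 * 1055.0559 = 197400.95 J. 1 calorie = 4.184 J, so 197400.95 J = 197400.95 / 4.184 = 47179.959 calorie ≈ 4.718e+04 calorie (4 s.f.). Final answer: 4.718e+04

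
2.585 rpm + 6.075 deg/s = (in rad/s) 1 rpm = 0.10471976 rad/s, so 2.585 rpm = 2.585 * 0.10471976 = 0.27070057 rad/s. 1 deg/s = 0.017453293 rad/s, so 6.075 deg/s = 6.075 * 0.017453293 = 0.10602875 rad/s. Sum: 0.27070057 + 0.10602875 = 0.37672932 rad/s. Result: 0.37672932 rad/s ≈ 0.3767 rad/s (4 s.f.). Final answer: 0.3767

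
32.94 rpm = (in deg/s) 197.6. Check: 1 rpm = 0.10471976 rad/s, so 32.94 rpm = 32.94 * 0.10471976 = 3.4494687 rad/s. 1 deg/s = 0.017453293 rad/s, so 3.4494687 rad/s = 3.4494687 / 0.017453293 = 197.64 deg/s ≈ 197.6 deg/s (4 s.f.).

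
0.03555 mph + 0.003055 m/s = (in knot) 0.03683. Check: 1 mph = 0.44704 m/s, so 0.03555 mph = 0.03555 * 0.44704 = 0.015892272 m/s. 0.003055 m/s is already in m/s. Sum: 0.015892272 + 0.003055 = 0.018947272 m/s. 1 knot = 0.51444444 m/s, so 0.018947272 m/s = 0.018947272 / 0.51444444 = 0.03683055 knot ≈ 0.03683 knot (4 s.f.).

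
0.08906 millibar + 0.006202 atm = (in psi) 1 millibar = 100 Pa, so 0.08906 millibar = 0.08906 * 100 = 8.906 Pa. 1 atm = 101325 Pa, so 0.006202 atm = 0.006202 * 101325 = 628.41765 Pa. Sum: 8.906 + 628.41765 = 637.32365 Pa. 1 psi = 6894.7573 Pa, so 637.32365 Pa = 637.32365 / 6894.7573 = 0.09243598 psi ≈ 0.09244 psi (4 s.f.). Final answer: 0.09244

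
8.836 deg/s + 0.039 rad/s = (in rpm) 1 deg/s = 0.017453293 rad/s, so 8.836 deg/s = 8.836 * 0.017453293 = 0.15421729 rad/s. 0.039 rad/s is already in rad/s. Sum: 0.15421729 + 0.039 = 0.19321729 rad/s. 1 rpm = 0.10471976 rad/s, so 0.19321729 rad/s = 0.19321729 / 0.10471976 = 1.8450892 rpm ≈ 1.845 rpm (4 s.f.). Final answer: 1.845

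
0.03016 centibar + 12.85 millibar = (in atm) 1 centibar = 1000 Pa, so 0.03016 centibar = 0.03016 * 1000 = 30.16 Pa. 1 millibar = 100 Pa, so 12.85 millibar = 12.85 * 100 = 1285 Pa. Sum: 30.16 + 1285 = 1315.16 Pa. 1 atm = 101325 Pa, so 1315.16 Pa = 1315.16 / 101325 = 0.01297962 atm ≈ 0.01298 atm (4 s.f.). Final answer: 0.01298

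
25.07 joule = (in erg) 2.507e+08. Check: 25.07 joule = 25.07 J. 1 erg = 1e-07 J, so 25.07 J = 25.07 / 1e-07 = 2.507e+08 erg.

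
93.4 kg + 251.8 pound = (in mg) 2.076e+08. Check: 93.4 kg is already in kg. 1 pound = 0.45359237 kg, so 251.8 pound = 251.8 * 0.45359237 = 114.21456 kg. Sum: 93.4 + 114.21456 = 207.61456 kg. 1 mg = 1e-06 kg, so 207.61456 kg = 207.61456 / 1e-06 = 2.0761456e+08 mg ≈ 2.076e+08 mg (4 s.f.).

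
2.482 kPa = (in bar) 0.02482. Check: 1 kPa = 1000 Pa, so 2.482 kPa = 2.482 * 1000 = 2482 Pa. 1 bar = 100000 Pa, so 2482 Pa = 2482 / 100000 = 0.02482 bar.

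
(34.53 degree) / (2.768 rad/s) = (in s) 0.2177. Check: 1 degree = 0.017453293 rad, so 34.53 degree = 34.53 * 0.017453293 = 0.60266219 rad. 2.768 rad/s is already in rad/s. Combine: 0.60266219 rad / 2.768 rad/s = 0.21772478 s. Result: 0.21772478 s ≈ 0.2177 s (4 s.f.).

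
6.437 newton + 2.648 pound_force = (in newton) 6.437 newton = 6.437 N. 1 pound_force = 4.4482216 N, so 2.648 pound_force = 2.648 * 4.4482216 = 11.778891 N. Sum: 6.437 + 11.778891 = 18.215891 N. 18.215891 N = 18.215891 newton ≈ 18.22 newton (4 s.f.). Final answer: 18.22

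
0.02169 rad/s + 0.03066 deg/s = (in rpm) 0.2122. Check: 0.02169 rad/s is already in rad/s. 1 deg/s = 0.017453293 rad/s, so 0.03066 deg/s = 0.03066 * 0.017453293 = 0.00053511795 rad/s. Sum: 0.02169 + 0.00053511795 = 0.022225118 rad/s. 1 rpm = 0.10471976 rad/s, so 0.022225118 rad/s = 0.022225118 / 0.10471976 = 0.21223424 rpm ≈ 0.2122 rpm (4 s.f.).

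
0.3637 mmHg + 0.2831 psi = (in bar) 1 mmHg = 133.32237 Pa, so 0.3637 mmHg = 0.3637 * 133.32237 = 48.489345 Pa. 1 psi = 6894.7573 Pa, so 0.2831 psi = 0.2831 * 6894.7573 = 1951.9058 Pa. Sum: 48.489345 + 1951.9058 = 2000.3951 Pa. 1 bar = 100000 Pa, so 2000.3951 Pa = 2000.3951 / 100000 = 0.020003951 bar ≈ 0.02 bar (4 s.f.). Final answer: 0.02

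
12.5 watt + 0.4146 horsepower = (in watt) 12.5 watt = 12.5 W. 1 horsepower = 745.69987 W, so 0.4146 horsepower = 0.4146 * 745.69987 = 309.16717 W. Sum: 12.5 + 309.16717 = 321.66717 W. 321.66717 W = 321.66717 watt ≈ 321.7 watt (4 s.f.). Final answer: 321.7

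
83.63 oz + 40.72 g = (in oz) 1 oz = 0.028349523 kg, so 83.63 oz = 83.63 * 0.028349523 = 2.3708706 kg. 1 g = 0.001 kg, so 40.72 g = 40.72 * 0.001 = 0.04072 kg. Sum: 2.3708706 + 0.04072 = 2.4115906 kg. 1 oz = 0.028349523 kg, so 2.4115906 kg = 2.4115906 / 0.028349523 = 85.066356 oz ≈ 85.07 oz (4 s.f.). Final answer: 85.07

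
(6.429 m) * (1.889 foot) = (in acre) 6.429 m is already in m. 1 foot = 0.3048 m, so 1.889 foot = 1.889 * 0.3048 = 0.5757672 m. Combine: 6.429 m * 0.5757672 m = 3.7016073 m^2. 1 acre = 4046.8564 m^2, so 3.7016073 m^2 = 3.7016073 / 4046.8564 = 0.00091468709 acre ≈ 0.0009147 acre (4 s.f.). Final answer: 0.0009147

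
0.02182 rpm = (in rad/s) 1 rpm = 0.10471976 rad/s, so 0.02182 rpm = 0.02182 * 0.10471976 = 0.0022849851 rad/s. Result: 0.0022849851 rad/s ≈ 0.002285 rad/s (4 s.f.). Final answer: 0.002285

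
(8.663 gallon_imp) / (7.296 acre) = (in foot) 1 gallon_imp = 0.00454609 m^3, so 8.663 gallon_imp = 8.663 * 0.00454609 = 0.039382778 m^3. 1 acre = 4046.8564 m^2, so 7.296 acre = 7.296 * 4046.8564 = 29525.864 m^2. Combine: 0.039382778 m^3 / 29525.864 m^2 = 1.33384e-06 m. 1 foot = 0.3048 m, so 1.33384e-06 m = 1.33384e-06 / 0.3048 = 4.3761153e-06 foot ≈ 4.376e-06 foot (4 s.f.). Final answer: 4.376e-06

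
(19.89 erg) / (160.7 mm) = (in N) 1.238e-05. Check: 1 erg = 1e-07 J, so 19.89 erg = 19.89 * 1e-07 = 1.989e-06 J. 1 mm = 0.001 m, so 160.7 mm = 160.7 * 0.001 = 0.1607 m. Combine: 1.989e-06 J / 0.1607 m = 1.23771e-05 N. Result: 1.23771e-05 N ≈ 1.238e-05 N (4 s.f.).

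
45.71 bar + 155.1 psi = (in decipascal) 5.64e+07. Check: 1 bar = 100000 Pa, so 45.71 bar = 45.71 * 100000 = 4571000 Pa. 1 psi = 6894.7573 Pa, so 155.1 psi = 155.1 * 6894.7573 = 1069376.9 Pa. Sum: 4571000 + 1069376.9 = 5640376.9 Pa. 1 decipascal = 0.1 Pa, so 5640376.9 Pa = 5640376.9 / 0.1 = 56403769 decipascal ≈ 5.64e+07 decipascal (4 s.f.).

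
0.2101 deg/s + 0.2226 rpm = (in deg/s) 1.546. Check: 1 deg/s = 0.017453293 rad/s, so 0.2101 deg/s = 0.2101 * 0.017453293 = 0.0036669368 rad/s. 1 rpm = 0.10471976 rad/s, so 0.2226 rpm = 0.2226 * 0.10471976 = 0.023310617 rad/s. Sum: 0.0036669368 + 0.023310617 = 0.026977554 rad/s. 1 deg/s = 0.017453293 rad/s, so 0.026977554 rad/s = 0.026977554 / 0.017453293 = 1.5457 deg/s ≈ 1.546 deg/s (4 s.f.).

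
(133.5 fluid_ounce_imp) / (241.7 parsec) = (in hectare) 5.086e-26. Check: 1 fluid_ounce_imp = 2.8413063e-05 m^3, so 133.5 fluid_ounce_imp = 133.5 * 2.8413063e-05 = 0.0037931438 m^3. 1 parsec = 3.0856776e+16 m, so 241.7 parsec = 241.7 * 3.0856776e+16 = 7.4580827e+18 m. Combine: 0.0037931438 m^3 / 7.4580827e+18 m = 5.0859504e-22 m^2. 1 hectare = 10000 m^2, so 5.0859504e-22 m^2 = 5.0859504e-22 / 10000 = 5.0859504e-26 hectare ≈ 5.086e-26 hectare (4 s.f.).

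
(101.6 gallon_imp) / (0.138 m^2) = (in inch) 1 gallon_imp = 0.00454609 m^3, so 101.6 gallon_imp = 101.6 * 0.00454609 = 0.46188274 m^3. 0.138 m^2 is already in m^2. Combine: 0.46188274 m^3 / 0.138 m^2 = 3.3469764 m. 1 inch = 0.0254 m, so 3.3469764 m = 3.3469764 / 0.0254 = 131.77072 inch ≈ 131.8 inch (4 s.f.). Final answer: 131.8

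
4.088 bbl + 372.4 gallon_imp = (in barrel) 1 bbl = 0.15898729 m^3, so 4.088 bbl = 4.088 * 0.15898729 = 0.64994006 m^3. 1 gallon_imp = 0.00454609 m^3, so 372.4 gallon_imp = 372.4 * 0.00454609 = 1.6929639 m^3. Sum: 0.64994006 + 1.6929639 = 2.342904 m^3. 1 barrel = 0.15898729 m^3, so 2.342904 m^3 = 2.342904 / 0.15898729 = 14.736423 barrel ≈ 14.74 barrel (4 s.f.). Final answer: 14.74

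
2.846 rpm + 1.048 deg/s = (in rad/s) 0.3163. Check: 1 rpm = 0.10471976 rad/s, so 2.846 rpm = 2.846 * 0.10471976 = 0.29803242 rad/s. 1 deg/s = 0.017453293 rad/s, so 1.048 deg/s = 1.048 * 0.017453293 = 0.018291051 rad/s. Sum: 0.29803242 + 0.018291051 = 0.31632347 rad/s. Result: 0.31632347 rad/s ≈ 0.3163 rad/s (4 s.f.).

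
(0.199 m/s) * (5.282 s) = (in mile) 0.0006531. Check: 0.199 m/s is already in m/s. 5.282 s is already in s. Combine: 0.199 m/s * 5.282 s = 1.051118 m. 1 mile = 1609.344 m, so 1.051118 m = 1.051118 / 1609.344 = 0.00065313444 mile ≈ 0.0006531 mile (4 s.f.).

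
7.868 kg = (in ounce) 277.5. Check: 1 ounce = 0.028349523 kg, so 7.868 kg = 7.868 / 0.028349523 = 277.53553 ounce ≈ 277.5 ounce (4 s.f.).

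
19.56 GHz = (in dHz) 1.956e+11. Check: 1 GHz = 1e+09 Hz, so 19.56 GHz = 19.56 * 1e+09 = 1.956e+10 Hz. 1 dHz = 0.1 Hz, so 1.956e+10 Hz = 1.956e+10 / 0.1 = 1.956e+11 dHz.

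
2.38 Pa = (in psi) 0.0003452. Check: 1 psi = 6894.7573 Pa, so 2.38 Pa = 2.38 / 6894.7573 = 0.00034518982 psi ≈ 0.0003452 psi (4 s.f.).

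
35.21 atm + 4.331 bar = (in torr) 3.001e+04. Check: 1 atm = 101325 Pa, so 35.21 atm = 35.21 * 101325 = 3567653.2 Pa. 1 bar = 100000 Pa, so 4.331 bar = 4.331 * 100000 = 433100 Pa. Sum: 3567653.2 + 433100 = 4000753.2 Pa. 1 torr = 133.32237 Pa, so 4000753.2 Pa = 4000753.2 / 133.32237 = 30008.117 torr ≈ 3.001e+04 torr (4 s.f.).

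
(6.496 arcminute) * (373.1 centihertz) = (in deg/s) 1 arcminute = 0.00029088821 rad, so 6.496 arcminute = 6.496 * 0.00029088821 = 0.0018896098 rad. 1 centihertz = 0.01 Hz, so 373.1 centihertz = 373.1 * 0.01 = 3.731 Hz. Combine: 0.0018896098 rad * 3.731 Hz = 0.0070501342 rad/s. 1 deg/s = 0.017453293 rad/s, so 0.0070501342 rad/s = 0.0070501342 / 0.017453293 = 0.40394293 deg/s ≈ 0.4039 deg/s (4 s.f.). Final answer: 0.4039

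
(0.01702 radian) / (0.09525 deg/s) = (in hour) 0.002844. Check: 0.01702 radian = 0.01702 rad. 1 deg/s = 0.017453293 rad/s, so 0.09525 deg/s = 0.09525 * 0.017453293 = 0.0016624261 rad/s. Combine: 0.01702 rad / 0.0016624261 rad/s = 10.238049 s. 1 hour = 3600 s, so 10.238049 s = 10.238049 / 3600 = 0.0028439025 hour ≈ 0.002844 hour (4 s.f.).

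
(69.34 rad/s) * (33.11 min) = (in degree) 7.893e+06. Check: 69.34 rad/s is already in rad/s. 1 min = 60 s, so 33.11 min = 33.11 * 60 = 1986.6 s. Combine: 69.34 rad/s * 1986.6 s = 137750.84 rad. 1 degree = 0.017453293 rad, so 137750.84 rad = 137750.84 / 0.017453293 = 7892542 degree ≈ 7.893e+06 degree (4 s.f.).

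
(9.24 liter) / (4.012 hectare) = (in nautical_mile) 1.244e-10. Check: 1 liter = 0.001 m^3, so 9.24 liter = 9.24 * 0.001 = 0.00924 m^3. 1 hectare = 10000 m^2, so 4.012 hectare = 4.012 * 10000 = 40120 m^2. Combine: 0.00924 m^3 / 40120 m^2 = 2.3030907e-07 m. 1 nautical_mile = 1852 m, so 2.3030907e-07 m = 2.3030907e-07 / 1852 = 1.2435695e-10 nautical_mile ≈ 1.244e-10 nautical_mile (4 s.f.).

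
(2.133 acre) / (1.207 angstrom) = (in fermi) 7.152e+28. Check: 1 acre = 4046.8564 m^2, so 2.133 acre = 2.133 * 4046.8564 = 8631.9447 m^2. 1 angstrom = 1e-10 m, so 1.207 angstrom = 1.207 * 1e-10 = 1.207e-10 m. Combine: 8631.9447 m^2 / 1.207e-10 m = 7.1515698e+13 m. 1 fermi = 1e-15 m, so 7.1515698e+13 m = 7.1515698e+13 / 1e-15 = 7.1515698e+28 fermi ≈ 7.152e+28 fermi (4 s.f.).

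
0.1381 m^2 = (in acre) 1 acre = 4046.8564 m^2, so 0.1381 m^2 = 0.1381 / 4046.8564 = 3.4125253e-05 acre ≈ 3.413e-05 acre (4 s.f.). Final answer: 3.413e-05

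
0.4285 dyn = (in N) 4.285e-06. Check: 1 dyn = 1e-05 N, so 0.4285 dyn = 0.4285 * 1e-05 = 4.285e-06 N. Result: 4.285e-06 N.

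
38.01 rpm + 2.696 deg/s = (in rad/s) 4.027. Check: 1 rpm = 0.10471976 rad/s, so 38.01 rpm = 38.01 * 0.10471976 = 3.9803979 rad/s. 1 deg/s = 0.017453293 rad/s, so 2.696 deg/s = 2.696 * 0.017453293 = 0.047054077 rad/s. Sum: 3.9803979 + 0.047054077 = 4.027452 rad/s. Result: 4.027452 rad/s ≈ 4.027 rad/s (4 s.f.).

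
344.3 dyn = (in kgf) 0.0003511. Check: 1 dyn = 1e-05 N, so 344.3 dyn = 344.3 * 1e-05 = 0.003443 N. 1 kgf = 9.80665 N, so 0.003443 N = 0.003443 / 9.80665 = 0.00035108829 kgf ≈ 0.0003511 kgf (4 s.f.).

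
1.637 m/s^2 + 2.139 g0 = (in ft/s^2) 1.637 m/s^2 is already in m/s^2. 1 g0 = 9.80665 m/s^2, so 2.139 g0 = 2.139 * 9.80665 = 20.976424 m/s^2. Sum: 1.637 + 20.976424 = 22.613424 m/s^2. 1 ft/s^2 = 0.3048 m/s^2, so 22.613424 m/s^2 = 22.613424 / 0.3048 = 74.191025 ft/s^2 ≈ 74.19 ft/s^2 (4 s.f.). Final answer: 74.19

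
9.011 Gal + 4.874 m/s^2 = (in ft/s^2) 16.29. Check: 1 Gal = 0.01 m/s^2, so 9.011 Gal = 9.011 * 0.01 = 0.09011 m/s^2. 4.874 m/s^2 is already in m/s^2. Sum: 0.09011 + 4.874 = 4.96411 m/s^2. 1 ft/s^2 = 0.3048 m/s^2, so 4.96411 m/s^2 = 4.96411 / 0.3048 = 16.28645 ft/s^2 ≈ 16.29 ft/s^2 (4 s.f.).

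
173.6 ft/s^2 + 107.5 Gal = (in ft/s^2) 1 ft/s^2 = 0.3048 m/s^2, so 173.6 ft/s^2 = 173.6 * 0.3048 = 52.91328 m/s^2. 1 Gal = 0.01 m/s^2, so 107.5 Gal = 107.5 * 0.01 = 1.075 m/s^2. Sum: 52.91328 + 1.075 = 53.98828 m/s^2. 1 ft/s^2 = 0.3048 m/s^2, so 53.98828 m/s^2 = 53.98828 / 0.3048 = 177.1269 ft/s^2 ≈ 177.1 ft/s^2 (4 s.f.). Final answer: 177.1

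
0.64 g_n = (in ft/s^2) 20.59. Check: 1 g_n = 9.80665 m/s^2, so 0.64 g_n = 0.64 * 9.80665 = 6.276256 m/s^2. 1 ft/s^2 = 0.3048 m/s^2, so 6.276256 m/s^2 = 6.276256 / 0.3048 = 20.591391 ft/s^2 ≈ 20.59 ft/s^2 (4 s.f.).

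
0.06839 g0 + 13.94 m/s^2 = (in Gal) 1461. Check: 1 g0 = 9.80665 m/s^2, so 0.06839 g0 = 0.06839 * 9.80665 = 0.67067679 m/s^2. 13.94 m/s^2 is already in m/s^2. Sum: 0.67067679 + 13.94 = 14.610677 m/s^2. 1 Gal = 0.01 m/s^2, so 14.610677 m/s^2 = 14.610677 / 0.01 = 1461.0677 Gal ≈ 1461 Gal (4 s.f.).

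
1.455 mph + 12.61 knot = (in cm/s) 713.8. Check: 1 mph = 0.44704 m/s, so 1.455 mph = 1.455 * 0.44704 = 0.6504432 m/s. 1 knot = 0.51444444 m/s, so 12.61 knot = 12.61 * 0.51444444 = 6.4871444 m/s. Sum: 0.6504432 + 6.4871444 = 7.1375876 m/s. 1 cm/s = 0.01 m/s, so 7.1375876 m/s = 7.1375876 / 0.01 = 713.75876 cm/s ≈ 713.8 cm/s (4 s.f.).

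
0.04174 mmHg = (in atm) 5.492e-05. Check: 1 mmHg = 133.32237 Pa, so 0.04174 mmHg = 0.04174 * 133.32237 = 5.5648757 Pa. 1 atm = 101325 Pa, so 5.5648757 Pa = 5.5648757 / 101325 = 5.4921053e-05 atm ≈ 5.492e-05 atm (4 s.f.).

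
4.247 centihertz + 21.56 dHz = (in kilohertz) 1 centihertz = 0.01 Hz, so 4.247 centihertz = 4.247 * 0.01 = 0.04247 Hz. 1 dHz = 0.1 Hz, so 21.56 dHz = 21.56 * 0.1 = 2.156 Hz. Sum: 0.04247 + 2.156 = 2.19847 Hz. 1 kilohertz = 1000 Hz, so 2.19847 Hz = 2.19847 / 1000 = 0.00219847 kilohertz ≈ 0.002198 kilohertz (4 s.f.). Final answer: 0.002198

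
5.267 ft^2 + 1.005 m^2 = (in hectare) 0.0001494. Check: 1 ft^2 = 0.09290304 m^2, so 5.267 ft^2 = 5.267 * 0.09290304 = 0.48932031 m^2. 1.005 m^2 is already in m^2. Sum: 0.48932031 + 1.005 = 1.4943203 m^2. 1 hectare = 10000 m^2, so 1.4943203 m^2 = 1.4943203 / 10000 = 0.00014943203 hectare ≈ 0.0001494 hectare (4 s.f.).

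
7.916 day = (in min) 1.14e+04. Check: 1 day = 86400 s, so 7.916 day = 7.916 * 86400 = 683942.4 s. 1 min = 60 s, so 683942.4 s = 683942.4 / 60 = 11399.04 min ≈ 1.14e+04 min (4 s.f.).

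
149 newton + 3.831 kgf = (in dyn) 149 newton = 149 N. 1 kgf = 9.80665 N, so 3.831 kgf = 3.831 * 9.80665 = 37.569276 N. Sum: 149 + 37.569276 = 186.56928 N. 1 dyn = 1e-05 N, so 186.56928 N = 186.56928 / 1e-05 = 18656928 dyn ≈ 1.866e+07 dyn (4 s.f.). Final answer: 1.866e+07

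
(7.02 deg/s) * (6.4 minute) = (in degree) 2696. Check: 1 deg/s = 0.017453293 rad/s, so 7.02 deg/s = 7.02 * 0.017453293 = 0.12252211 rad/s. 1 minute = 60 s, so 6.4 minute = 6.4 * 60 = 384 s. Combine: 0.12252211 rad/s * 384 s = 47.048492 rad. 1 degree = 0.017453293 rad, so 47.048492 rad = 47.048492 / 0.017453293 = 2695.68 degree ≈ 2696 degree (4 s.f.).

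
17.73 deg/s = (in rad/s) 1 deg/s = 0.017453293 rad/s, so 17.73 deg/s = 17.73 * 0.017453293 = 0.30944688 rad/s. Result: 0.30944688 rad/s ≈ 0.3094 rad/s (4 s.f.). Final answer: 0.3094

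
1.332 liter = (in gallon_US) 0.3519. Check: 1 liter = 0.001 m^3, so 1.332 liter = 1.332 * 0.001 = 0.001332 m^3. 1 gallon_US = 0.0037854118 m^3, so 0.001332 m^3 = 0.001332 / 0.0037854118 = 0.35187717 gallon_US ≈ 0.3519 gallon_US (4 s.f.).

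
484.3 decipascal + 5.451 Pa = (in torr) 1 decipascal = 0.1 Pa, so 484.3 decipascal = 484.3 * 0.1 = 48.43 Pa. 5.451 Pa is already in Pa. Sum: 48.43 + 5.451 = 53.881 Pa. 1 torr = 133.32237 Pa, so 53.881 Pa = 53.881 / 133.32237 = 0.40414074 torr ≈ 0.4041 torr (4 s.f.). Final answer: 0.4041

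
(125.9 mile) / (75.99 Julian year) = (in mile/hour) 1 mile = 1609.344 m, so 125.9 mile = 125.9 * 1609.344 = 202616.41 m. 1 Julian year = 31557600 s, so 75.99 Julian year = 75.99 * 31557600 = 2.398062e+09 s. Combine: 202616.41 m / 2.398062e+09 s = 8.449173e-05 m/s. 1 mile/hour = 0.44704 m/s, so 8.449173e-05 m/s = 8.449173e-05 / 0.44704 = 0.00018900262 mile/hour ≈ 0.000189 mile/hour (4 s.f.). Final answer: 0.000189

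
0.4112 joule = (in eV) 2.567e+18. Check: 0.4112 joule = 0.4112 J. 1 eV = 1.6021766e-19 J, so 0.4112 J = 0.4112 / 1.6021766e-19 = 2.5665085e+18 eV ≈ 2.567e+18 eV (4 s.f.).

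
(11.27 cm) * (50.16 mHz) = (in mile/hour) 0.01265. Check: 1 cm = 0.01 m, so 11.27 cm = 11.27 * 0.01 = 0.1127 m. 1 mHz = 0.001 Hz, so 50.16 mHz = 50.16 * 0.001 = 0.05016 Hz. Combine: 0.1127 m * 0.05016 Hz = 0.005653032 m/s. 1 mile/hour = 0.44704 m/s, so 0.005653032 m/s = 0.005653032 / 0.44704 = 0.012645472 mile/hour ≈ 0.01265 mile/hour (4 s.f.).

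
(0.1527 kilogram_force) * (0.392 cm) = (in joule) 1 kilogram_force = 9.80665 N, so 0.1527 kilogram_force = 0.1527 * 9.80665 = 1.4974755 N. 1 cm = 0.01 m, so 0.392 cm = 0.392 * 0.01 = 0.00392 m. Combine: 1.4974755 N * 0.00392 m = 0.0058701038 J. 0.0058701038 J = 0.0058701038 joule ≈ 0.00587 joule (4 s.f.). Final answer: 0.00587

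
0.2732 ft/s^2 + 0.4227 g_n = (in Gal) 422.9. Check: 1 ft/s^2 = 0.3048 m/s^2, so 0.2732 ft/s^2 = 0.2732 * 0.3048 = 0.08327136 m/s^2. 1 g_n = 9.80665 m/s^2, so 0.4227 g_n = 0.4227 * 9.80665 = 4.145271 m/s^2. Sum: 0.08327136 + 4.145271 = 4.2285423 m/s^2. 1 Gal = 0.01 m/s^2, so 4.2285423 m/s^2 = 4.2285423 / 0.01 = 422.85423 Gal ≈ 422.9 Gal (4 s.f.).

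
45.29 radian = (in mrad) 45.29 radian = 45.29 rad. 1 mrad = 0.001 rad, so 45.29 rad = 45.29 / 0.001 = 45290 mrad ≈ 4.529e+04 mrad (4 s.f.). Final answer: 4.529e+04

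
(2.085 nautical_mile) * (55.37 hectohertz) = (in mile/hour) 4.783e+07. Check: 1 nautical_mile = 1852 m, so 2.085 nautical_mile = 2.085 * 1852 = 3861.42 m. 1 hectohertz = 100 Hz, so 55.37 hectohertz = 55.37 * 100 = 5537 Hz. Combine: 3861.42 m * 5537 Hz = 21380683 m/s. 1 mile/hour = 0.44704 m/s, so 21380683 m/s = 21380683 / 0.44704 = 47827225 mile/hour ≈ 4.783e+07 mile/hour (4 s.f.).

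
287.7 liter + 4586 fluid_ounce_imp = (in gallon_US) 1 liter = 0.001 m^3, so 287.7 liter = 287.7 * 0.001 = 0.2877 m^3. 1 fluid_ounce_imp = 2.8413063e-05 m^3, so 4586 fluid_ounce_imp = 4586 * 2.8413063e-05 = 0.1303023 m^3. Sum: 0.2877 + 0.1303023 = 0.4180023 m^3. 1 gallon_US = 0.0037854118 m^3, so 0.4180023 m^3 = 0.4180023 / 0.0037854118 = 110.42453 gallon_US ≈ 110.4 gallon_US (4 s.f.). Final answer: 110.4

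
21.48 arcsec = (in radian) 1 arcsec = 4.8481368e-06 rad, so 21.48 arcsec = 21.48 * 4.8481368e-06 = 0.00010413798 rad. 0.00010413798 rad = 0.00010413798 radian ≈ 0.0001041 radian (4 s.f.). Final answer: 0.0001041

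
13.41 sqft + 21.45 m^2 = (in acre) 1 sqft = 0.09290304 m^2, so 13.41 sqft = 13.41 * 0.09290304 = 1.2458298 m^2. 21.45 m^2 is already in m^2. Sum: 1.2458298 + 21.45 = 22.69583 m^2. 1 acre = 4046.8564 m^2, so 22.69583 m^2 = 22.69583 / 4046.8564 = 0.0056082617 acre ≈ 0.005608 acre (4 s.f.). Final answer: 0.005608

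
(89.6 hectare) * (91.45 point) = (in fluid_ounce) 1 hectare = 10000 m^2, so 89.6 hectare = 89.6 * 10000 = 896000 m^2. 1 point = 0.00035277778 m, so 91.45 point = 91.45 * 0.00035277778 = 0.032261528 m. Combine: 896000 m^2 * 0.032261528 m = 28906.329 m^3. 1 fluid_ounce = 2.957353e-05 m^3, so 28906.329 m^3 = 28906.329 / 2.957353e-05 = 9.7743926e+08 fluid_ounce ≈ 9.774e+08 fluid_ounce (4 s.f.). Final answer: 9.774e+08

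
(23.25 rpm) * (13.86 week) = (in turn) 1 rpm = 0.10471976 rad/s, so 23.25 rpm = 23.25 * 0.10471976 = 2.4347343 rad/s. 1 week = 604800 s, so 13.86 week = 13.86 * 604800 = 8382528 s. Combine: 2.4347343 rad/s * 8382528 s = 20409228 rad. 1 turn = 6.2831853 rad, so 20409228 rad = 20409228 / 6.2831853 = 3248229.6 turn ≈ 3.248e+06 turn (4 s.f.). Final answer: 3.248e+06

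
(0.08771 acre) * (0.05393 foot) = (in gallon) 1541. Check: 1 acre = 4046.8564 m^2, so 0.08771 acre = 0.08771 * 4046.8564 = 354.94978 m^2. 1 foot = 0.3048 m, so 0.05393 foot = 0.05393 * 0.3048 = 0.016437864 m. Combine: 354.94978 m^2 * 0.016437864 m = 5.8346162 m^3. 1 gallon = 0.0037854118 m^3, so 5.8346162 m^3 = 5.8346162 / 0.0037854118 = 1541.3425 gallon ≈ 1541 gallon (4 s.f.).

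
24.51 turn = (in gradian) 1 turn = 6.2831853 rad, so 24.51 turn = 24.51 * 6.2831853 = 154.00087 rad. 1 gradian = 0.015707963 rad, so 154.00087 rad = 154.00087 / 0.015707963 = 9804 gradian. Final answer: 9804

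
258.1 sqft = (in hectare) 1 sqft = 0.09290304 m^2, so 258.1 sqft = 258.1 * 0.09290304 = 23.978275 m^2. 1 hectare = 10000 m^2, so 23.978275 m^2 = 23.978275 / 10000 = 0.0023978275 hectare ≈ 0.002398 hectare (4 s.f.). Final answer: 0.002398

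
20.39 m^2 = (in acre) 0.005038. Check: 1 acre = 4046.8564 m^2, so 20.39 m^2 = 20.39 / 4046.8564 = 0.0050384787 acre ≈ 0.005038 acre (4 s.f.).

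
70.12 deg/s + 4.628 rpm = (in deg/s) 1 deg/s = 0.017453293 rad/s, so 70.12 deg/s = 70.12 * 0.017453293 = 1.2238249 rad/s. 1 rpm = 0.10471976 rad/s, so 4.628 rpm = 4.628 * 0.10471976 = 0.48464303 rad/s. Sum: 1.2238249 + 0.48464303 = 1.7084679 rad/s. 1 deg/s = 0.017453293 rad/s, so 1.7084679 rad/s = 1.7084679 / 0.017453293 = 97.888 deg/s ≈ 97.89 deg/s (4 s.f.). Final answer: 97.89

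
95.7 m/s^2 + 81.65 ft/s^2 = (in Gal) 95.7 m/s^2 is already in m/s^2. 1 ft/s^2 = 0.3048 m/s^2, so 81.65 ft/s^2 = 81.65 * 0.3048 = 24.88692 m/s^2. Sum: 95.7 + 24.88692 = 120.58692 m/s^2. 1 Gal = 0.01 m/s^2, so 120.58692 m/s^2 = 120.58692 / 0.01 = 12058.692 Gal ≈ 1.206e+04 Gal (4 s.f.). Final answer: 1.206e+04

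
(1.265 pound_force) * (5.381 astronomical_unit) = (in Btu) 1 pound_force = 4.4482216 N, so 1.265 pound_force = 1.265 * 4.4482216 = 5.6270003 N. 1 astronomical_unit = 1.4959787e+11 m, so 5.381 astronomical_unit = 5.381 * 1.4959787e+11 = 8.0498614e+11 m. Combine: 5.6270003 N * 8.0498614e+11 m = 4.5296573e+12 J. 1 Btu = 1055.0559 J, so 4.5296573e+12 J = 4.5296573e+12 / 1055.0559 = 4.2932867e+09 Btu ≈ 4.293e+09 Btu (4 s.f.). Final answer: 4.293e+09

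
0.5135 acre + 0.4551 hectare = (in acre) 1 acre = 4046.8564 m^2, so 0.5135 acre = 0.5135 * 4046.8564 = 2078.0608 m^2. 1 hectare = 10000 m^2, so 0.4551 hectare = 0.4551 * 10000 = 4551 m^2. Sum: 2078.0608 + 4551 = 6629.0608 m^2. 1 acre = 4046.8564 m^2, so 6629.0608 m^2 = 6629.0608 / 4046.8564 = 1.6380766 acre ≈ 1.638 acre (4 s.f.). Final answer: 1.638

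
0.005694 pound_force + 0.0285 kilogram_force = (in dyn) 1 pound_force = 4.4482216 N, so 0.005694 pound_force = 0.005694 * 4.4482216 = 0.025328174 N. 1 kilogram_force = 9.80665 N, so 0.0285 kilogram_force = 0.0285 * 9.80665 = 0.27948953 N. Sum: 0.025328174 + 0.27948953 = 0.3048177 N. 1 dyn = 1e-05 N, so 0.3048177 N = 0.3048177 / 1e-05 = 30481.77 dyn ≈ 3.048e+04 dyn (4 s.f.). Final answer: 3.048e+04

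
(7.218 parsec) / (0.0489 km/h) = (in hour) 4.555e+15. Check: 1 parsec = 3.0856776e+16 m, so 7.218 parsec = 7.218 * 3.0856776e+16 = 2.2272421e+17 m. 1 km/h = 0.27777778 m/s, so 0.0489 km/h = 0.0489 * 0.27777778 = 0.013583333 m/s. Combine: 2.2272421e+17 m / 0.013583333 m/s = 1.6396874e+19 s. 1 hour = 3600 s, so 1.6396874e+19 s = 1.6396874e+19 / 3600 = 4.5546873e+15 hour ≈ 4.555e+15 hour (4 s.f.).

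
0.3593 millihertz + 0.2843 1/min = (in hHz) 5.098e-05. Check: 1 millihertz = 0.001 Hz, so 0.3593 millihertz = 0.3593 * 0.001 = 0.0003593 Hz. 1 1/min = 0.016666667 Hz, so 0.2843 1/min = 0.2843 * 0.016666667 = 0.0047383333 Hz. Sum: 0.0003593 + 0.0047383333 = 0.0050976333 Hz. 1 hHz = 100 Hz, so 0.0050976333 Hz = 0.0050976333 / 100 = 5.0976333e-05 hHz ≈ 5.098e-05 hHz (4 s.f.).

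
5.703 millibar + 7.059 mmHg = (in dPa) 1.511e+04. Check: 1 millibar = 100 Pa, so 5.703 millibar = 5.703 * 100 = 570.3 Pa. 1 mmHg = 133.32237 Pa, so 7.059 mmHg = 7.059 * 133.32237 = 941.1226 Pa. Sum: 570.3 + 941.1226 = 1511.4226 Pa. 1 dPa = 0.1 Pa, so 1511.4226 Pa = 1511.4226 / 0.1 = 15114.226 dPa ≈ 1.511e+04 dPa (4 s.f.).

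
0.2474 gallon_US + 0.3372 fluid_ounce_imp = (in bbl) 0.005951. Check: 1 gallon_US = 0.0037854118 m^3, so 0.2474 gallon_US = 0.2474 * 0.0037854118 = 0.00093651088 m^3. 1 fluid_ounce_imp = 2.8413063e-05 m^3, so 0.3372 fluid_ounce_imp = 0.3372 * 2.8413063e-05 = 9.5808847e-06 m^3. Sum: 0.00093651088 + 9.5808847e-06 = 0.00094609176 m^3. 1 bbl = 0.15898729 m^3, so 0.00094609176 m^3 = 0.00094609176 / 0.15898729 = 0.0059507381 bbl ≈ 0.005951 bbl (4 s.f.).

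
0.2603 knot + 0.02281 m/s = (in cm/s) 15.67. Check: 1 knot = 0.51444444 m/s, so 0.2603 knot = 0.2603 * 0.51444444 = 0.13390989 m/s. 0.02281 m/s is already in m/s. Sum: 0.13390989 + 0.02281 = 0.15671989 m/s. 1 cm/s = 0.01 m/s, so 0.15671989 m/s = 0.15671989 / 0.01 = 15.671989 cm/s ≈ 15.67 cm/s (4 s.f.).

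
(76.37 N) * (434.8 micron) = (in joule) 0.03321. Check: 76.37 N is already in N. 1 micron = 1e-06 m, so 434.8 micron = 434.8 * 1e-06 = 0.0004348 m. Combine: 76.37 N * 0.0004348 m = 0.033205676 J. 0.033205676 J = 0.033205676 joule ≈ 0.03321 joule (4 s.f.).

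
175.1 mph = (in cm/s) 1 mph = 0.44704 m/s, so 175.1 mph = 175.1 * 0.44704 = 78.276704 m/s. 1 cm/s = 0.01 m/s, so 78.276704 m/s = 78.276704 / 0.01 = 7827.6704 cm/s ≈ 7828 cm/s (4 s.f.). Final answer: 7828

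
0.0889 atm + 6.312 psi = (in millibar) 1 atm = 101325 Pa, so 0.0889 atm = 0.0889 * 101325 = 9007.7925 Pa. 1 psi = 6894.7573 Pa, so 6.312 psi = 6.312 * 6894.7573 = 43519.708 Pa. Sum: 9007.7925 + 43519.708 = 52527.501 Pa. 1 millibar = 100 Pa, so 52527.501 Pa = 52527.501 / 100 = 525.27501 millibar ≈ 525.3 millibar (4 s.f.). Final answer: 525.3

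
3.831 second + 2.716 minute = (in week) 0.0002758. Check: 3.831 second = 3.831 s. 1 minute = 60 s, so 2.716 minute = 2.716 * 60 = 162.96 s. Sum: 3.831 + 162.96 = 166.791 s. 1 week = 604800 s, so 166.791 s = 166.791 / 604800 = 0.00027577877 week ≈ 0.0002758 week (4 s.f.).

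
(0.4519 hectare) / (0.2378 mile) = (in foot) 38.74. Check: 1 hectare = 10000 m^2, so 0.4519 hectare = 0.4519 * 10000 = 4519 m^2. 1 mile = 1609.344 m, so 0.2378 mile = 0.2378 * 1609.344 = 382.702 m. Combine: 4519 m^2 / 382.702 m = 11.808143 m. 1 foot = 0.3048 m, so 11.808143 m = 11.808143 / 0.3048 = 38.740627 foot ≈ 38.74 foot (4 s.f.).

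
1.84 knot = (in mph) 2.117. Check: 1 knot = 0.51444444 m/s, so 1.84 knot = 1.84 * 0.51444444 = 0.94657778 m/s. 1 mph = 0.44704 m/s, so 0.94657778 m/s = 0.94657778 / 0.44704 = 2.1174342 mph ≈ 2.117 mph (4 s.f.).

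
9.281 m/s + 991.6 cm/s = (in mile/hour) 9.281 m/s is already in m/s. 1 cm/s = 0.01 m/s, so 991.6 cm/s = 991.6 * 0.01 = 9.916 m/s. Sum: 9.281 + 9.916 = 19.197 m/s. 1 mile/hour = 0.44704 m/s, so 19.197 m/s = 19.197 / 0.44704 = 42.942466 mile/hour ≈ 42.94 mile/hour (4 s.f.). Final answer: 42.94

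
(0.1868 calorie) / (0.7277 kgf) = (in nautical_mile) 1 calorie = 4.184 J, so 0.1868 calorie = 0.1868 * 4.184 = 0.7815712 J. 1 kgf = 9.80665 N, so 0.7277 kgf = 0.7277 * 9.80665 = 7.1362992 N. Combine: 0.7815712 J / 7.1362992 N = 0.10952052 m. 1 nautical_mile = 1852 m, so 0.10952052 m = 0.10952052 / 1852 = 5.913635e-05 nautical_mile ≈ 5.914e-05 nautical_mile (4 s.f.). Final answer: 5.914e-05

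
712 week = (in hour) 1.196e+05. Check: 1 week = 604800 s, so 712 week = 712 * 604800 = 4.306176e+08 s. 1 hour = 3600 s, so 4.306176e+08 s = 4.306176e+08 / 3600 = 119616 hour ≈ 1.196e+05 hour (4 s.f.).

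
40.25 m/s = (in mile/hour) 1 mile/hour = 0.44704 m/s, so 40.25 m/s = 40.25 / 0.44704 = 90.036686 mile/hour ≈ 90.04 mile/hour (4 s.f.). Final answer: 90.04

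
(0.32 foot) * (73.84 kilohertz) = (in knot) 1 foot = 0.3048 m, so 0.32 foot = 0.32 * 0.3048 = 0.097536 m. 1 kilohertz = 1000 Hz, so 73.84 kilohertz = 73.84 * 1000 = 73840 Hz. Combine: 0.097536 m * 73840 Hz = 7202.0582 m/s. 1 knot = 0.51444444 m/s, so 7202.0582 m/s = 7202.0582 / 0.51444444 = 13999.681 knot ≈ 1.4e+04 knot (4 s.f.). Final answer: 1.4e+04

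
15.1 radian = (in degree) 865.2. Check: 15.1 radian = 15.1 rad. 1 degree = 0.017453293 rad, so 15.1 rad = 15.1 / 0.017453293 = 865.16627 degree ≈ 865.2 degree (4 s.f.).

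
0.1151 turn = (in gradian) 1 turn = 6.2831853 rad, so 0.1151 turn = 0.1151 * 6.2831853 = 0.72319463 rad. 1 gradian = 0.015707963 rad, so 0.72319463 rad = 0.72319463 / 0.015707963 = 46.04 gradian. Final answer: 46.04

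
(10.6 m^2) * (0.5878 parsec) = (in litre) 1.923e+20. Check: 10.6 m^2 is already in m^2. 1 parsec = 3.0856776e+16 m, so 0.5878 parsec = 0.5878 * 3.0856776e+16 = 1.8137613e+16 m. Combine: 10.6 m^2 * 1.8137613e+16 m = 1.922587e+17 m^3. 1 litre = 0.001 m^3, so 1.922587e+17 m^3 = 1.922587e+17 / 0.001 = 1.922587e+20 litre ≈ 1.923e+20 litre (4 s.f.).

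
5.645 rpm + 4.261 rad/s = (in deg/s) 278. Check: 1 rpm = 0.10471976 rad/s, so 5.645 rpm = 5.645 * 0.10471976 = 0.59114302 rad/s. 4.261 rad/s is already in rad/s. Sum: 0.59114302 + 4.261 = 4.852143 rad/s. 1 deg/s = 0.017453293 rad/s, so 4.852143 rad/s = 4.852143 / 0.017453293 = 278.00732 deg/s ≈ 278 deg/s (4 s.f.).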